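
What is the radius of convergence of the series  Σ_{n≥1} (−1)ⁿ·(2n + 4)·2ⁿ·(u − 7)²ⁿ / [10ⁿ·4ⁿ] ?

R = 2√5

Ratio test: |a_{n+1}/a_n| = [(2(n+1) + 4)/(2n + 4)] · 2/(10·4) → 1/20 as n → ∞.
Writing y = (u − 7)², the series in y has radius 20, so |u − 7| < √(20) and R = 2√5.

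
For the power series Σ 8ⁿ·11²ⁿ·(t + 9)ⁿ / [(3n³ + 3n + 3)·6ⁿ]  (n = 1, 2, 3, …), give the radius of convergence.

Apply the ratio test: |a_{n+1}| / |a_n| = [(3n³ + 3n + 3)/(3(n+1)³ + 3(n+1) + 3)] · 8·121/6, which tends to 484/3 as n → ∞.
Thus R = 1/(484/3) = 3/484.

R = 3/484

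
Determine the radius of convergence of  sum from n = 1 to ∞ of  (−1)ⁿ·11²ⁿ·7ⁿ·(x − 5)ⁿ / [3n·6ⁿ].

R = 6/847

The ratio of consecutive coefficients is [3n/3(n+1)] · 121·7/6 → 847/6.
The series converges when 847/6 · |x − 5| < 1, giving R = 6/847.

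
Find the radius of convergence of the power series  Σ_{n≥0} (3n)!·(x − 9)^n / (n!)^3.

By the ratio test, |a_{n+1}/a_n| = (3n+1)·(3n+2)·(3n+3)/(n+1)³ → 27.
Thus R = 1/(27) = 1/27.

R = 1/27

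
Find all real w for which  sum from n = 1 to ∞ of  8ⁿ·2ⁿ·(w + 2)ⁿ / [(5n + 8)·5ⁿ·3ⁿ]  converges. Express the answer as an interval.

By the ratio test, |a_{n+1}/a_n| = [(5n + 8)/(5(n+1) + 8)] · 8·2/(5·3) → 16/15.
Convergence for |w + 2| · 16/15 < 1, i.e. |w + 2| < 15/16. So R = 15/16.
Endpoint w = -17/16: the terms behave like c/n; limit comparison with the harmonic series gives divergence.
Endpoint w = -47/16: the terms alternate in sign and decrease monotonically to 0 in absolute value (size ~ c/n), so the alternating series test gives convergence.

[-47/16, -17/16)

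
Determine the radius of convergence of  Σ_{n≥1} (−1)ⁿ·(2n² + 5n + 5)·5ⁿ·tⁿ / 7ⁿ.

Apply the ratio test: |a_{n+1}| / |a_n| = [(2(n+1)² + 5(n+1) + 5)/(2n² + 5n + 5)] · 5/7, which tends to 5/7 as n → ∞.
Convergence for |t| · 5/7 < 1, i.e. |t| < 7/5. So R = 7/5.

R = 7/5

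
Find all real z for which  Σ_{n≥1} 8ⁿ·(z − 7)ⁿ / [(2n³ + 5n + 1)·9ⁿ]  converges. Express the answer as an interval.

Apply the ratio test: |a_{n+1}| / |a_n| = [(2n³ + 5n + 1)/(2(n+1)³ + 5(n+1) + 1)] · 8/9, which tends to 8/9 as n → ∞.
Hence the series converges for |z − 7| < 1/(8/9) = 9/8, so the radius of convergence is 9/8.
Check z = 65/8: absolute convergence follows by limit comparison with Σ 1/n³.
Check z = 47/8: the terms are on the order of 1/n³, so the series converges absolutely by comparison with the p-series (p = 3 > 1).

[47/8, 65/8]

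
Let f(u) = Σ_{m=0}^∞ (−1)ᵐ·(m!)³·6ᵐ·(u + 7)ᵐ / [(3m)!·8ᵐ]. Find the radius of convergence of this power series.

R = 36

Apply the ratio test: |a_{m+1}| / |a_m| = (m+1)³/[(3m+1)·(3m+2)·(3m+3)] · 6/8, which tends to 1/36 as m → ∞.
Hence the series converges for |u + 7| < 1/(1/36) = 36, so the radius of convergence is 36.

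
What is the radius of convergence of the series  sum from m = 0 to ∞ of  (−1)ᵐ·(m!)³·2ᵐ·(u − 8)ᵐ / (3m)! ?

R = 27/2

Ratio test: |a_{m+1}/a_m| = (m+1)³/[(3m+1)·(3m+2)·(3m+3)] · 2 → 2/27 as m → ∞.
Convergence for |u − 8| · 2/27 < 1, i.e. |u − 8| < 27/2. So R = 27/2.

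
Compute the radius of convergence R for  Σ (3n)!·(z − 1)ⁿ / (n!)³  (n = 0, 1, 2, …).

R = 1/27

Apply the ratio test: |a_{n+1}| / |a_n| = (3n+1)·(3n+2)·(3n+3)/(n+1)³, which tends to 27 as n → ∞.
Hence the series converges for |z − 1| < 1/(27) = 1/27, so the radius of convergence is 1/27.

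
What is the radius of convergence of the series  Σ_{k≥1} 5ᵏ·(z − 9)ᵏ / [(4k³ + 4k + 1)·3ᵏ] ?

R = 3/5

Apply the ratio test: |a_{k+1}| / |a_k| = [(4k³ + 4k + 1)/(4(k+1)³ + 4(k+1) + 1)] · 5/3, which tends to 5/3 as k → ∞.
Hence the series converges for |z − 9| < 1/(5/3) = 3/5, so the radius of convergence is 3/5.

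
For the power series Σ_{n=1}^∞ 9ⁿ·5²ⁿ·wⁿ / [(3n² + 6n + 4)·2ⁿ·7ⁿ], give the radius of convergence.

Ratio test: |a_{n+1}/a_n| = [(3n² + 6n + 4)/(3(n+1)² + 6(n+1) + 4)] · 9·25/(2·7) → 225/14 as n → ∞.
The series converges when 225/14 · |w| < 1, giving R = 14/225.

R = 14/225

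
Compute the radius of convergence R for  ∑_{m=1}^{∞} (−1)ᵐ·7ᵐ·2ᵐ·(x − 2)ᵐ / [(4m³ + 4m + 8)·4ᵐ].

R = 2/7

Apply the ratio test: |a_{m+1}| / |a_m| = [(4m³ + 4m + 8)/(4(m+1)³ + 4(m+1) + 8)] · 7·2/4, which tends to 7/2 as m → ∞.
The series converges when 7/2 · |x − 2| < 1, giving R = 2/7.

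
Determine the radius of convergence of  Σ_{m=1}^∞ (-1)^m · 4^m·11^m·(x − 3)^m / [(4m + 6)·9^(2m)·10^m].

R = 405/22

Apply the ratio test: |a_{m+1}| / |a_m| = [(4m + 6)/(4(m+1) + 6)] · 4·11/(81·10), which tends to 22/405 as m → ∞.
Hence the series converges for |x − 3| < 1/(22/405) = 405/22, so the radius of convergence is 405/22.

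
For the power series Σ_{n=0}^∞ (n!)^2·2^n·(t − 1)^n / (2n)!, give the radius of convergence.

R = 2

By the ratio test, |a_{n+1}/a_n| = (n+1)²/[(2n+1)·(2n+2)] · 2 → 1/2.
Thus R = 1/(1/2) = 2.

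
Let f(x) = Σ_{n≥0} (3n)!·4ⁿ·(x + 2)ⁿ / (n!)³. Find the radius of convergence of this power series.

Apply the ratio test: |a_{n+1}| / |a_n| = (3n+1)·(3n+2)·(3n+3)/(n+1)³ · 4, which tends to 108 as n → ∞.
Thus R = 1/(108) = 1/108.

R = 1/108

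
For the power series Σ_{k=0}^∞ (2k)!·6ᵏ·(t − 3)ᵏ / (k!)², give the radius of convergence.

Apply the ratio test: |a_{k+1}| / |a_k| = (2k+1)·(2k+2)/(k+1)² · 6, which tends to 24 as k → ∞.
Thus R = 1/(24) = 1/24.

R = 1/24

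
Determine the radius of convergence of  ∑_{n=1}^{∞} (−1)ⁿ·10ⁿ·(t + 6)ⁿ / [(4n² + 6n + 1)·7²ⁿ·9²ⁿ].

Apply the ratio test: |a_{n+1}| / |a_n| = [(4n² + 6n + 1)/(4(n+1)² + 6(n+1) + 1)] · 10/(49·81), which tends to 10/3969 as n → ∞.
The series converges when 10/3969 · |t + 6| < 1, giving R = 3969/10.

R = 3969/10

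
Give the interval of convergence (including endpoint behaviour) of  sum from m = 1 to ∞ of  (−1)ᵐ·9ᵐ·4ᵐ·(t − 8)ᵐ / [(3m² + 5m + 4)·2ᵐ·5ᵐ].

The ratio of consecutive coefficients is [(3m² + 5m + 4)/(3(m+1)² + 5(m+1) + 4)] · 9·4/(2·5) → 18/5.
Convergence for |t − 8| · 18/5 < 1, i.e. |t − 8| < 5/18. So R = 5/18.
At t = 149/18: the series is dominated by a constant times Σ 1/m², which converges (p = 2 > 1).
Endpoint t = 139/18: the series is dominated by a constant times Σ 1/m², which converges (p = 2 > 1).

[139/18, 149/18]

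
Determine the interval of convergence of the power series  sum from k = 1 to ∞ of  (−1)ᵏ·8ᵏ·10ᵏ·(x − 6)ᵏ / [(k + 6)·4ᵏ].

Apply the ratio test: |a_{k+1}| / |a_k| = [(k + 6)/((k+1) + 6)] · 8·10/4, which tends to 20 as k → ∞.
Convergence for |x − 6| · 20 < 1, i.e. |x − 6| < 1/20. So R = 1/20.
When x = 121/20, the terms alternate in sign and decrease monotonically to 0 in absolute value (size ~ c/k), so the alternating series test gives convergence.
Check x = 119/20: the terms behave like c/k; limit comparison with the harmonic series gives divergence.

(119/20, 121/20]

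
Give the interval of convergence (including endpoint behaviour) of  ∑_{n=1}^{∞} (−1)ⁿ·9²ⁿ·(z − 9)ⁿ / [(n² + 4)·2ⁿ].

By the ratio test, |a_{n+1}/a_n| = [(n² + 4)/((n+1)² + 4)] · 81/2 → 81/2.
Thus R = 1/(81/2) = 2/81.
Check z = 731/81: absolute convergence follows by limit comparison with Σ 1/n².
Endpoint z = 727/81: the series is dominated by a constant times Σ 1/n², which converges (p = 2 > 1).

[727/81, 731/81]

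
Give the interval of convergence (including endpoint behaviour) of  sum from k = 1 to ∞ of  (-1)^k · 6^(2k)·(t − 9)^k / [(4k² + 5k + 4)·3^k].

Ratio test: |a_{k+1}/a_k| = [(4k² + 5k + 4)/(4(k+1)² + 5(k+1) + 4)] · 36/3 → 12 as k → ∞.
Hence the series converges for |t − 9| < 1/(12) = 1/12, so the radius of convergence is 1/12.
When t = 109/12, the terms are on the order of 1/k², so the series converges absolutely by comparison with the p-series (p = 2 > 1).
At t = 107/12: the series is dominated by a constant times Σ 1/k², which converges (p = 2 > 1).

[107/12, 109/12]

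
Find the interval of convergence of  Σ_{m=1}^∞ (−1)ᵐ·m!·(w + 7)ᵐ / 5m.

{-7}

Ratio test: |a_{m+1}/a_m| = (m+1) · 5m/5(m+1) → ∞ as m → ∞.
The ratio grows without bound, so the series diverges whenever (w + 7) ≠ 0; it converges only at w = -7. R = 0.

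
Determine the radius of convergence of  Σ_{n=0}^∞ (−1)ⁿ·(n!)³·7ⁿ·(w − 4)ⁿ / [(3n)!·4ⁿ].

R = 108/7

Apply the ratio test: |a_{n+1}| / |a_n| = (n+1)³/[(3n+1)·(3n+2)·(3n+3)] · 7/4, which tends to 7/108 as n → ∞.
The series converges when 7/108 · |w − 4| < 1, giving R = 108/7.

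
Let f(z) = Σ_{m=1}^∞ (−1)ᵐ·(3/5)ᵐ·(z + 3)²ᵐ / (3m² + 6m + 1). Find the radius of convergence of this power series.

R = √15/3

Ratio test: |a_{m+1}/a_m| = [(3m² + 6m + 1)/(3(m+1)² + 6(m+1) + 1)] · 3/5 → 3/5 as m → ∞.
Successive powers of (z + 3) differ by 2, so the series converges when |z + 3|² · 3/5 < 1, i.e. |z + 3| < √(5/3). So R = √15/3.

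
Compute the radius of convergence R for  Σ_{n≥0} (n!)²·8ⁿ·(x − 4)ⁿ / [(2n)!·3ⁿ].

R = 3/2

Ratio test: |a_{n+1}/a_n| = (n+1)²/[(2n+1)·(2n+2)] · 8/3 → 2/3 as n → ∞.
Convergence for |x − 4| · 2/3 < 1, i.e. |x − 4| < 3/2. So R = 3/2.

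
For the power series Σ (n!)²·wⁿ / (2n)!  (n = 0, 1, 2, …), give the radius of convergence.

R = 4

Apply the ratio test: |a_{n+1}| / |a_n| = (n+1)²/[(2n+1)·(2n+2)], which tends to 1/4 as n → ∞.
Convergence for |w| · 1/4 < 1, i.e. |w| < 4. So R = 4.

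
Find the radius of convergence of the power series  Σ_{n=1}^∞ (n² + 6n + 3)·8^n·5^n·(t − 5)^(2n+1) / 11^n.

The ratio of consecutive coefficients is [((n+1)² + 6(n+1) + 3)/(n² + 6n + 3)] · 8·5/11 → 40/11.
Writing y = (t − 5)², the series in y has radius 11/40, so |t − 5| < √(11/40) and R = √110/20.

R = √110/20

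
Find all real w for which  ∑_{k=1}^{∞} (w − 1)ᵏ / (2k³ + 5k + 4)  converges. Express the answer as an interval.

[0, 2]

The ratio of consecutive coefficients is (2k³ + 5k + 4)/(2(k+1)³ + 5(k+1) + 4) → 1.
Hence R = 1.
When w = 2, the terms are on the order of 1/k³, so the series converges absolutely by comparison with the p-series (p = 3 > 1).
When w = 0, absolute convergence follows by limit comparison with Σ 1/k³.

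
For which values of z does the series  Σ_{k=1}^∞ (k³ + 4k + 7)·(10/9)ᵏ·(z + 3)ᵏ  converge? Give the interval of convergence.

Apply the ratio test: |a_{k+1}| / |a_k| = [((k+1)³ + 4(k+1) + 7)/(k³ + 4k + 7)] · 10/9, which tends to 10/9 as k → ∞.
The series converges when 10/9 · |z + 3| < 1, giving R = 9/10.
Check z = -21/10: the terms have absolute value of order k³, which does not tend to 0, so the series diverges by the divergence test.
Check z = -39/10: the terms do not tend to 0, so the series diverges.

(-39/10, -21/10)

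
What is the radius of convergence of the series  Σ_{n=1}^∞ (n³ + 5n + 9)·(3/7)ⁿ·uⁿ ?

Ratio test: |a_{n+1}/a_n| = [((n+1)³ + 5(n+1) + 9)/(n³ + 5n + 9)] · 3/7 → 3/7 as n → ∞.
Hence the series converges for |u| < 1/(3/7) = 7/3, so the radius of convergence is 7/3.

R = 7/3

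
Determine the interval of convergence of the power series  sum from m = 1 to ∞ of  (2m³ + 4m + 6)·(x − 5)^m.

(4, 6)

Ratio test: |a_{m+1}/a_m| = (2(m+1)³ + 4(m+1) + 6)/(2m³ + 4m + 6) → 1 as m → ∞.
Hence R = 1.
At x = 6: the m-th term does not approach 0; divergence by the term test.
Endpoint x = 4: the terms do not tend to 0, so the series diverges.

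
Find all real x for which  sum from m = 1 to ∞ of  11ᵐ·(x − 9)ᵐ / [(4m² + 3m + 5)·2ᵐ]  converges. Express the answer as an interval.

[97/11, 101/11]

The ratio of consecutive coefficients is [(4m² + 3m + 5)/(4(m+1)² + 3(m+1) + 5)] · 11/2 → 11/2.
Thus R = 1/(11/2) = 2/11.
At x = 101/11: the series is dominated by a constant times Σ 1/m², which converges (p = 2 > 1).
Check x = 97/11: the series is dominated by a constant times Σ 1/m², which converges (p = 2 > 1).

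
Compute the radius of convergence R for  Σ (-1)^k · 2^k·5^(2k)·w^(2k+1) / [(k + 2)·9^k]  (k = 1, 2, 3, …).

R = 3√2/10

Apply the ratio test: |a_{k+1}| / |a_k| = [(k + 2)/((k+1) + 2)] · 2·25/9, which tends to 50/9 as k → ∞.
Successive powers of w differ by 2, so the series converges when |w|² · 50/9 < 1, i.e. |w| < √(9/50). So R = 3√2/10.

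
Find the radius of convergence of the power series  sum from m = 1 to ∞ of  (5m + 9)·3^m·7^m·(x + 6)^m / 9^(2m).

Ratio test: |a_{m+1}/a_m| = [(5(m+1) + 9)/(5m + 9)] · 3·7/81 → 7/27 as m → ∞.
Convergence for |x + 6| · 7/27 < 1, i.e. |x + 6| < 27/7. So R = 27/7.

R = 27/7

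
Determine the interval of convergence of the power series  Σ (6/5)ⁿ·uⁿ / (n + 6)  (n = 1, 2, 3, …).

[-5/6, 5/6)

By the ratio test, |a_{n+1}/a_n| = [(n + 6)/((n+1) + 6)] · 6/5 → 6/5.
The series converges when 6/5 · |u| < 1, giving R = 5/6.
Check u = 5/6: the terms are asymptotic to a nonzero constant times 1/n, so the series diverges by limit comparison with Σ 1/n.
At u = -5/6: an alternating series whose terms decrease to 0 in absolute value, so it converges by the Leibniz criterion.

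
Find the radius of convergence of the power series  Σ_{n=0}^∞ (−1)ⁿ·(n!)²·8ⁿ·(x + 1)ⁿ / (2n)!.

The ratio of consecutive coefficients is (n+1)²/[(2n+1)·(2n+2)] · 8 → 2.
Convergence for |x + 1| · 2 < 1, i.e. |x + 1| < 1/2. So R = 1/2.

R = 1/2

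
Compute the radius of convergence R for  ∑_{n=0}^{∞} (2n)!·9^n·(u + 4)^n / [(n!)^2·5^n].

R = 5/36

By the ratio test, |a_{n+1}/a_n| = (2n+1)·(2n+2)/(n+1)² · 9/5 → 36/5.
Hence the series converges for |u + 4| < 1/(36/5) = 5/36, so the radius of convergence is 5/36.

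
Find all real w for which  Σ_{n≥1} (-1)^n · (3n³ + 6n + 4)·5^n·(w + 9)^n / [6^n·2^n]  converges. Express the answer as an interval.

(-57/5, -33/5)

Apply the ratio test: |a_{n+1}| / |a_n| = [(3(n+1)³ + 6(n+1) + 4)/(3n³ + 6n + 4)] · 5/(6·2), which tends to 5/12 as n → ∞.
Thus R = 1/(5/12) = 12/5.
Endpoint w = -33/5: the terms do not tend to 0, so the series diverges.
Endpoint w = -57/5: the terms have absolute value of order n³, which does not tend to 0, so the series diverges by the divergence test.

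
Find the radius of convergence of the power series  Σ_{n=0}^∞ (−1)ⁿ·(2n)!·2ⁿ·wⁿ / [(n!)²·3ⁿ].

R = 3/8

By the ratio test, |a_{n+1}/a_n| = (2n+1)·(2n+2)/(n+1)² · 2/3 → 8/3.
Convergence for |w| · 8/3 < 1, i.e. |w| < 3/8. So R = 3/8.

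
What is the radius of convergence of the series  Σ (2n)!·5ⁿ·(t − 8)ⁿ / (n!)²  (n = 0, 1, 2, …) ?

The ratio of consecutive coefficients is (2n+1)·(2n+2)/(n+1)² · 5 → 20.
The series converges when 20 · |t − 8| < 1, giving R = 1/20.

R = 1/20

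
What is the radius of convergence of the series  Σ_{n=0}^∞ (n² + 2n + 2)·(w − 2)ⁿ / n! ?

R = ∞

Ratio test: |a_{n+1}/a_n| = ((n+1)² + 2(n+1) + 2)/(n² + 2n + 2) · 1/(n+1) → 0 as n → ∞.
The limit is 0, so the series converges for all w; R = ∞.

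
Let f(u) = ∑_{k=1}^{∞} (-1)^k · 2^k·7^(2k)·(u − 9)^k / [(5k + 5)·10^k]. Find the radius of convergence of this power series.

R = 5/49

The ratio of consecutive coefficients is [(5k + 5)/(5(k+1) + 5)] · 2·49/10 → 49/5.
Hence the series converges for |u − 9| < 1/(49/5) = 5/49, so the radius of convergence is 5/49.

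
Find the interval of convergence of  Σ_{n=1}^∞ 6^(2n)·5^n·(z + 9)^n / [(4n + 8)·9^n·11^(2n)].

[-301/20, -59/20)

By the ratio test, |a_{n+1}/a_n| = [(4n + 8)/(4(n+1) + 8)] · 36·5/(9·121) → 20/121.
Thus R = 1/(20/121) = 121/20.
At z = -59/20: comparison with the harmonic series Σ 1/n shows the series diverges.
Endpoint z = -301/20: an alternating series whose terms decrease to 0 in absolute value, so it converges by the Leibniz criterion.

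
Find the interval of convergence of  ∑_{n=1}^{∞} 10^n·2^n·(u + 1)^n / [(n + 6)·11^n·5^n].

By the ratio test, |a_{n+1}/a_n| = [(n + 6)/((n+1) + 6)] · 10·2/(11·5) → 4/11.
Hence the series converges for |u + 1| < 1/(4/11) = 11/4, so the radius of convergence is 11/4.
Check u = 7/4: the terms are asymptotic to a nonzero constant times 1/n, so the series diverges by limit comparison with Σ 1/n.
At u = -15/4: convergence follows from the alternating series test (terms decrease monotonically to 0).

[-15/4, 7/4)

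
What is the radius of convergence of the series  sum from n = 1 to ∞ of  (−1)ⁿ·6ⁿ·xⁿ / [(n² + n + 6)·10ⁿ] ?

R = 5/3

By the ratio test, |a_{n+1}/a_n| = [(n² + n + 6)/((n+1)² + (n+1) + 6)] · 6/10 → 3/5.
Hence the series converges for |x| < 1/(3/5) = 5/3, so the radius of convergence is 5/3.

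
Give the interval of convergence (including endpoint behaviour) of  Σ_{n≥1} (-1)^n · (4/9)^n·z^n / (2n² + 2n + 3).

[-9/4, 9/4]

The ratio of consecutive coefficients is [(2n² + 2n + 3)/(2(n+1)² + 2(n+1) + 3)] · 4/9 → 4/9.
Hence the series converges for |z| < 1/(4/9) = 9/4, so the radius of convergence is 9/4.
Endpoint z = 9/4: absolute convergence follows by limit comparison with Σ 1/n².
At z = -9/4: the terms are on the order of 1/n², so the series converges absolutely by comparison with the p-series (p = 2 > 1).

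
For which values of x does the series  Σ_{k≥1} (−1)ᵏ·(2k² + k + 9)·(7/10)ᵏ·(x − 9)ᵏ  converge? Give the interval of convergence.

The ratio of consecutive coefficients is [(2(k+1)² + (k+1) + 9)/(2k² + k + 9)] · 7/10 → 7/10.
Convergence for |x − 9| · 7/10 < 1, i.e. |x − 9| < 10/7. So R = 10/7.
Endpoint x = 73/7: the terms have absolute value of order k², which does not tend to 0, so the series diverges by the divergence test.
When x = 53/7, the terms do not tend to 0, so the series diverges.

(53/7, 73/7)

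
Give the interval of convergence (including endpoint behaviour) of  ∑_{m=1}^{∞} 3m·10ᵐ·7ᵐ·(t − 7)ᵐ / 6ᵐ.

(242/35, 248/35)

Apply the ratio test: |a_{m+1}| / |a_m| = [3(m+1)/3m] · 10·7/6, which tends to 35/3 as m → ∞.
Hence the series converges for |t − 7| < 1/(35/3) = 3/35, so the radius of convergence is 3/35.
Endpoint t = 248/35: the terms have absolute value of order m, which does not tend to 0, so the series diverges by the divergence test.
When t = 242/35, the m-th term does not approach 0; divergence by the term test.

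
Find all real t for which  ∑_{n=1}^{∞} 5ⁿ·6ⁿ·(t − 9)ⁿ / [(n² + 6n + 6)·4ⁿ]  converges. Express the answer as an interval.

[133/15, 137/15]

Apply the ratio test: |a_{n+1}| / |a_n| = [(n² + 6n + 6)/((n+1)² + 6(n+1) + 6)] · 5·6/4, which tends to 15/2 as n → ∞.
Convergence for |t − 9| · 15/2 < 1, i.e. |t − 9| < 2/15. So R = 2/15.
When t = 137/15, the terms are on the order of 1/n², so the series converges absolutely by comparison with the p-series (p = 2 > 1).
Check t = 133/15: absolute convergence follows by limit comparison with Σ 1/n².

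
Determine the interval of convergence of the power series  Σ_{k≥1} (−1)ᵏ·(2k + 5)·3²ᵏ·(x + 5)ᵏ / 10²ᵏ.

The ratio of consecutive coefficients is [(2(k+1) + 5)/(2k + 5)] · 9/100 → 9/100.
Convergence for |x + 5| · 9/100 < 1, i.e. |x + 5| < 100/9. So R = 100/9.
Check x = 55/9: the terms do not tend to 0, so the series diverges.
Endpoint x = -145/9: the terms have absolute value of order k, which does not tend to 0, so the series diverges by the divergence test.

(-145/9, 55/9)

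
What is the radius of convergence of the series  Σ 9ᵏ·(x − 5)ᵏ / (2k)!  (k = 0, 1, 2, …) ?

Ratio test: |a_{k+1}/a_k| = 9 · 1/[(2k+1)·(2k+2)] → 0 as k → ∞.
The ratio tends to 0 regardless of x, hence R = ∞.

R = ∞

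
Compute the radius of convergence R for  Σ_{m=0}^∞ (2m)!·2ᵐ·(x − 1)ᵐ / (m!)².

R = 1/8

By the ratio test, |a_{m+1}/a_m| = (2m+1)·(2m+2)/(m+1)² · 2 → 8.
Convergence for |x − 1| · 8 < 1, i.e. |x − 1| < 1/8. So R = 1/8.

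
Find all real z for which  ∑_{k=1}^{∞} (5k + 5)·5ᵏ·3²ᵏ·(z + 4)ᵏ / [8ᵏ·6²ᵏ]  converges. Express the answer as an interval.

The ratio of consecutive coefficients is [(5(k+1) + 5)/(5k + 5)] · 5·9/(8·36) → 5/32.
Convergence for |z + 4| · 5/32 < 1, i.e. |z + 4| < 32/5. So R = 32/5.
When z = 12/5, the k-th term does not approach 0; divergence by the term test.
Check z = -52/5: the terms do not tend to 0, so the series diverges.

(-52/5, 12/5)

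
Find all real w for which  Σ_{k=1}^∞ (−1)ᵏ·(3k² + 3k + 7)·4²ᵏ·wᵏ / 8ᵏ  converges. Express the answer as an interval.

(-1/2, 1/2)

Apply the ratio test: |a_{k+1}| / |a_k| = [(3(k+1)² + 3(k+1) + 7)/(3k² + 3k + 7)] · 16/8, which tends to 2 as k → ∞.
Hence the series converges for |w| < 1/(2) = 1/2, so the radius of convergence is 1/2.
Check w = 1/2: the terms have absolute value of order k², which does not tend to 0, so the series diverges by the divergence test.
Check w = -1/2: the k-th term does not approach 0; divergence by the term test.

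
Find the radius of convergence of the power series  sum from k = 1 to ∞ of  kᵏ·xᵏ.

Applying the root test, |a_k|^(1/k) = k → ∞.
Since the k-th root of |a_k| is unbounded, the series converges only at x = 0; R = 0.

R = 0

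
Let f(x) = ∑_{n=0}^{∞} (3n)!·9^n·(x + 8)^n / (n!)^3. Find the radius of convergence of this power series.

R = 1/243

By the ratio test, |a_{n+1}/a_n| = (3n+1)·(3n+2)·(3n+3)/(n+1)³ · 9 → 243.
Hence the series converges for |x + 8| < 1/(243) = 1/243, so the radius of convergence is 1/243.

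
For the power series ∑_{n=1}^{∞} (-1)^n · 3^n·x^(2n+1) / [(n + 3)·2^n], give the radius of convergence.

Apply the ratio test: |a_{n+1}| / |a_n| = [(n + 3)/((n+1) + 3)] · 3/2, which tends to 3/2 as n → ∞.
Writing y = x², the series in y has radius 2/3, so |x| < √(2/3) and R = √6/3.

R = √6/3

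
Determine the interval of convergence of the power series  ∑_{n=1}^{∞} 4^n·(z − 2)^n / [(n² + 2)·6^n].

[1/2, 7/2]

By the ratio test, |a_{n+1}/a_n| = [(n² + 2)/((n+1)² + 2)] · 4/6 → 2/3.
Thus R = 1/(2/3) = 3/2.
Endpoint z = 7/2: the terms are on the order of 1/n², so the series converges absolutely by comparison with the p-series (p = 2 > 1).
Endpoint z = 1/2: the series is dominated by a constant times Σ 1/n², which converges (p = 2 > 1).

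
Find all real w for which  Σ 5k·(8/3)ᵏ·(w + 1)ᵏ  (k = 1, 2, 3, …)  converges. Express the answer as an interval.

(-11/8, -5/8)

By the ratio test, |a_{k+1}/a_k| = [5(k+1)/5k] · 8/3 → 8/3.
The series converges when 8/3 · |w + 1| < 1, giving R = 3/8.
At w = -5/8: the k-th term does not approach 0; divergence by the term test.
When w = -11/8, the k-th term does not approach 0; divergence by the term test.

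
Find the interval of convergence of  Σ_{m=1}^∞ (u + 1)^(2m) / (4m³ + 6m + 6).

Apply the ratio test: |a_{m+1}| / |a_m| = (4m³ + 6m + 6)/(4(m+1)³ + 6(m+1) + 6), which tends to 1 as m → ∞.
Successive powers of (u + 1) differ by 2, so the series converges when |u + 1|² · 1 < 1, i.e. |u + 1| < √(1) = 1. So R = 1.
Check u = 0: absolute convergence follows by limit comparison with Σ 1/m³.
When u = -2, the terms are on the order of 1/m³, so the series converges absolutely by comparison with the p-series (p = 3 > 1).

[-2, 0]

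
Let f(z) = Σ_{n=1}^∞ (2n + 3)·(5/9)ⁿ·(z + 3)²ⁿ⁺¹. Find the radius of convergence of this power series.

By the ratio test, |a_{n+1}/a_n| = [(2(n+1) + 3)/(2n + 3)] · 5/9 → 5/9.
Since the exponent of (z + 3) increases by 2 each term, convergence requires |z + 3|² < 9/5, hence R = 3√5/5.

R = 3√5/5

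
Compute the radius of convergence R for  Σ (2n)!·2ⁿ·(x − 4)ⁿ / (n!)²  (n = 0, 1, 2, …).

R = 1/8

Apply the ratio test: |a_{n+1}| / |a_n| = (2n+1)·(2n+2)/(n+1)² · 2, which tends to 8 as n → ∞.
Hence the series converges for |x − 4| < 1/(8) = 1/8, so the radius of convergence is 1/8.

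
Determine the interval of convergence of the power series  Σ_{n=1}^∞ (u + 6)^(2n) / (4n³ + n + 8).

[-7, -5]

Ratio test: |a_{n+1}/a_n| = (4n³ + n + 8)/(4(n+1)³ + (n+1) + 8) → 1 as n → ∞.
Since the exponent of (u + 6) increases by 2 each term, convergence requires |u + 6|² < 1, hence R = 1.
Endpoint u = -5: absolute convergence follows by limit comparison with Σ 1/n³.
Endpoint u = -7: absolute convergence follows by limit comparison with Σ 1/n³.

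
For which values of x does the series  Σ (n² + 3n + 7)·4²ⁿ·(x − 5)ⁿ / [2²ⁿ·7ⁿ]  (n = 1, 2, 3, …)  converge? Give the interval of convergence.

The ratio of consecutive coefficients is [((n+1)² + 3(n+1) + 7)/(n² + 3n + 7)] · 16/(4·7) → 4/7.
Convergence for |x − 5| · 4/7 < 1, i.e. |x − 5| < 7/4. So R = 7/4.
When x = 27/4, the n-th term does not approach 0; divergence by the term test.
Endpoint x = 13/4: the n-th term does not approach 0; divergence by the term test.

(13/4, 27/4)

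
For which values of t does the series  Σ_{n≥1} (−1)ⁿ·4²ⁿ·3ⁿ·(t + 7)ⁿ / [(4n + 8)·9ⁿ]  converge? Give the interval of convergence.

Apply the ratio test: |a_{n+1}| / |a_n| = [(4n + 8)/(4(n+1) + 8)] · 16·3/9, which tends to 16/3 as n → ∞.
Thus R = 1/(16/3) = 3/16.
When t = -109/16, the terms alternate in sign and decrease monotonically to 0 in absolute value (size ~ c/n), so the alternating series test gives convergence.
Endpoint t = -115/16: the terms behave like c/n; limit comparison with the harmonic series gives divergence.

(-115/16, -109/16]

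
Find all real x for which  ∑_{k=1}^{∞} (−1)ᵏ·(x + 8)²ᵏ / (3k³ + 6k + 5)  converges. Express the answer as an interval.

[-9, -7]

Apply the ratio test: |a_{k+1}| / |a_k| = (3k³ + 6k + 5)/(3(k+1)³ + 6(k+1) + 5), which tends to 1 as k → ∞.
Since the exponent of (x + 8) increases by 2 each term, convergence requires |x + 8|² < 1, hence R = 1.
At x = -7: absolute convergence follows by limit comparison with Σ 1/k³.
Endpoint x = -9: absolute convergence follows by limit comparison with Σ 1/k³.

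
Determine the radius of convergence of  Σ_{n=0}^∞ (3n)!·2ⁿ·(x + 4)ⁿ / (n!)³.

Ratio test: |a_{n+1}/a_n| = (3n+1)·(3n+2)·(3n+3)/(n+1)³ · 2 → 54 as n → ∞.
Hence the series converges for |x + 4| < 1/(54) = 1/54, so the radius of convergence is 1/54.

R = 1/54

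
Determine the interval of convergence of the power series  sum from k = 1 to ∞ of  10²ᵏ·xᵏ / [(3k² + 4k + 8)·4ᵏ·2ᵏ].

[-2/25, 2/25]

Ratio test: |a_{k+1}/a_k| = [(3k² + 4k + 8)/(3(k+1)² + 4(k+1) + 8)] · 100/(4·2) → 25/2 as k → ∞.
Hence the series converges for |x| < 1/(25/2) = 2/25, so the radius of convergence is 2/25.
Check x = 2/25: the terms are on the order of 1/k², so the series converges absolutely by comparison with the p-series (p = 2 > 1).
Endpoint x = -2/25: the terms are on the order of 1/k², so the series converges absolutely by comparison with the p-series (p = 2 > 1).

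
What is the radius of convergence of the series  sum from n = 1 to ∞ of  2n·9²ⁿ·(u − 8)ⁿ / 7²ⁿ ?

R = 49/81

Apply the ratio test: |a_{n+1}| / |a_n| = [2(n+1)/2n] · 81/49, which tends to 81/49 as n → ∞.
The series converges when 81/49 · |u − 8| < 1, giving R = 49/81.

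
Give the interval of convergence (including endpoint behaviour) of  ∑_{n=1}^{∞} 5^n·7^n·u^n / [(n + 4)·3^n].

[-3/35, 3/35)

Ratio test: |a_{n+1}/a_n| = [(n + 4)/((n+1) + 4)] · 5·7/3 → 35/3 as n → ∞.
Thus R = 1/(35/3) = 3/35.
At u = 3/35: the terms are asymptotic to a nonzero constant times 1/n, so the series diverges by limit comparison with Σ 1/n.
When u = -3/35, convergence follows from the alternating series test (terms decrease monotonically to 0).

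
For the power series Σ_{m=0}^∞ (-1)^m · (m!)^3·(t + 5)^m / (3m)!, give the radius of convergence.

R = 27

Apply the ratio test: |a_{m+1}| / |a_m| = (m+1)³/[(3m+1)·(3m+2)·(3m+3)], which tends to 1/27 as m → ∞.
Convergence for |t + 5| · 1/27 < 1, i.e. |t + 5| < 27. So R = 27.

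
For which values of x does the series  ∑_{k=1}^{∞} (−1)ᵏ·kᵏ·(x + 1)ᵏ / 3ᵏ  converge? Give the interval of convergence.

Applying the root test, |a_k|^(1/k) = k/3 → ∞.
The root grows without bound, so R = 0 (convergence only at x = -1).

{-1}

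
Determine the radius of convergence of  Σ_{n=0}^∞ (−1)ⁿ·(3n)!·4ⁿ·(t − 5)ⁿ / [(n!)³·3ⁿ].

Apply the ratio test: |a_{n+1}| / |a_n| = (3n+1)·(3n+2)·(3n+3)/(n+1)³ · 4/3, which tends to 36 as n → ∞.
The series converges when 36 · |t − 5| < 1, giving R = 1/36.

R = 1/36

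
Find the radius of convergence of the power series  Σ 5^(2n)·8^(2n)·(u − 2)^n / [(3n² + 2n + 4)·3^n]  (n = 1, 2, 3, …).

R = 3/1600

Ratio test: |a_{n+1}/a_n| = [(3n² + 2n + 4)/(3(n+1)² + 2(n+1) + 4)] · 25·64/3 → 1600/3 as n → ∞.
Convergence for |u − 2| · 1600/3 < 1, i.e. |u − 2| < 3/1600. So R = 3/1600.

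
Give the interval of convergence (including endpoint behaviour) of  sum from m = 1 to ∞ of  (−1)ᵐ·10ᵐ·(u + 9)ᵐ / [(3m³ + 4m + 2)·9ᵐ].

[-99/10, -81/10]

Apply the ratio test: |a_{m+1}| / |a_m| = [(3m³ + 4m + 2)/(3(m+1)³ + 4(m+1) + 2)] · 10/9, which tends to 10/9 as m → ∞.
Convergence for |u + 9| · 10/9 < 1, i.e. |u + 9| < 9/10. So R = 9/10.
At u = -81/10: absolute convergence follows by limit comparison with Σ 1/m³.
Endpoint u = -99/10: the series is dominated by a constant times Σ 1/m³, which converges (p = 3 > 1).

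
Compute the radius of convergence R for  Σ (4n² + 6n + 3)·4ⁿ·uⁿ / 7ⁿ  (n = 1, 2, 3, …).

R = 7/4

By the ratio test, |a_{n+1}/a_n| = [(4(n+1)² + 6(n+1) + 3)/(4n² + 6n + 3)] · 4/7 → 4/7.
Hence the series converges for |u| < 1/(4/7) = 7/4, so the radius of convergence is 7/4.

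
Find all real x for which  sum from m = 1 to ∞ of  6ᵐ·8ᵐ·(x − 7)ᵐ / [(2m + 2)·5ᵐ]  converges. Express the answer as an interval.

[331/48, 341/48)

By the ratio test, |a_{m+1}/a_m| = [(2m + 2)/(2(m+1) + 2)] · 6·8/5 → 48/5.
The series converges when 48/5 · |x − 7| < 1, giving R = 5/48.
Check x = 341/48: the terms behave like c/m; limit comparison with the harmonic series gives divergence.
Endpoint x = 331/48: an alternating series whose terms decrease to 0 in absolute value, so it converges by the Leibniz criterion.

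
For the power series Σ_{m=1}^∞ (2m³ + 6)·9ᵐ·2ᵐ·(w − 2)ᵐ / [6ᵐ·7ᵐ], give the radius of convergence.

R = 7/3

The ratio of consecutive coefficients is [(2(m+1)³ + 6)/(2m³ + 6)] · 9·2/(6·7) → 3/7.
Thus R = 1/(3/7) = 7/3.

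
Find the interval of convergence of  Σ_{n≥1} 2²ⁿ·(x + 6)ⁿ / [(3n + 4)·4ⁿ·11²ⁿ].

[-127, 115)

By the ratio test, |a_{n+1}/a_n| = [(3n + 4)/(3(n+1) + 4)] · 4/(4·121) → 1/121.
Thus R = 1/(1/121) = 121.
At x = 115: the terms are asymptotic to a nonzero constant times 1/n, so the series diverges by limit comparison with Σ 1/n.
At x = -127: an alternating series whose terms decrease to 0 in absolute value, so it converges by the Leibniz criterion.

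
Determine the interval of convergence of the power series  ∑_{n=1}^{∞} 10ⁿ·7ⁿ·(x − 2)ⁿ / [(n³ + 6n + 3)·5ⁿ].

[27/14, 29/14]

Apply the ratio test: |a_{n+1}| / |a_n| = [(n³ + 6n + 3)/((n+1)³ + 6(n+1) + 3)] · 10·7/5, which tends to 14 as n → ∞.
Hence the series converges for |x − 2| < 1/(14) = 1/14, so the radius of convergence is 1/14.
When x = 29/14, the terms are on the order of 1/n³, so the series converges absolutely by comparison with the p-series (p = 3 > 1).
Endpoint x = 27/14: the series is dominated by a constant times Σ 1/n³, which converges (p = 3 > 1).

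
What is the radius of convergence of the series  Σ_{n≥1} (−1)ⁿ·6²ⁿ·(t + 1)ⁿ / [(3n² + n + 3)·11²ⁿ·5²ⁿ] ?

R = 3025/36

The ratio of consecutive coefficients is [(3n² + n + 3)/(3(n+1)² + (n+1) + 3)] · 36/(121·25) → 36/3025.
Convergence for |t + 1| · 36/3025 < 1, i.e. |t + 1| < 3025/36. So R = 3025/36.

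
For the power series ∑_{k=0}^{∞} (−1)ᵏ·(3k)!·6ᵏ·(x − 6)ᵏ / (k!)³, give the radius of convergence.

R = 1/162

Ratio test: |a_{k+1}/a_k| = (3k+1)·(3k+2)·(3k+3)/(k+1)³ · 6 → 162 as k → ∞.
Thus R = 1/(162) = 1/162.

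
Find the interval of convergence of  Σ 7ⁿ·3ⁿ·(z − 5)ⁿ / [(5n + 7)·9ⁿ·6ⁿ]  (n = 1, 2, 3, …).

Apply the ratio test: |a_{n+1}| / |a_n| = [(5n + 7)/(5(n+1) + 7)] · 7·3/(9·6), which tends to 7/18 as n → ∞.
The series converges when 7/18 · |z − 5| < 1, giving R = 18/7.
Check z = 53/7: comparison with the harmonic series Σ 1/n shows the series diverges.
Check z = 17/7: convergence follows from the alternating series test (terms decrease monotonically to 0).

[17/7, 53/7)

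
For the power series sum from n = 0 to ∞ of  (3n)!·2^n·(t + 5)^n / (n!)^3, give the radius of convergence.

R = 1/54

Ratio test: |a_{n+1}/a_n| = (3n+1)·(3n+2)·(3n+3)/(n+1)³ · 2 → 54 as n → ∞.
The series converges when 54 · |t + 5| < 1, giving R = 1/54.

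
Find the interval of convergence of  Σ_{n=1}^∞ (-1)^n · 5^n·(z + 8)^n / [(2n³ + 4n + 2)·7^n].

Ratio test: |a_{n+1}/a_n| = [(2n³ + 4n + 2)/(2(n+1)³ + 4(n+1) + 2)] · 5/7 → 5/7 as n → ∞.
Convergence for |z + 8| · 5/7 < 1, i.e. |z + 8| < 7/5. So R = 7/5.
Endpoint z = -33/5: the terms are on the order of 1/n³, so the series converges absolutely by comparison with the p-series (p = 3 > 1).
When z = -47/5, the series is dominated by a constant times Σ 1/n³, which converges (p = 3 > 1).

[-47/5, -33/5]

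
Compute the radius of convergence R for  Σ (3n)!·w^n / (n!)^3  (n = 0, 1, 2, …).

By the ratio test, |a_{n+1}/a_n| = (3n+1)·(3n+2)·(3n+3)/(n+1)³ → 27.
Convergence for |w| · 27 < 1, i.e. |w| < 1/27. So R = 1/27.

R = 1/27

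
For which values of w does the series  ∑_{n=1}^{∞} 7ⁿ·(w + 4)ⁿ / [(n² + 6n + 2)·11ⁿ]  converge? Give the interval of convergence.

[-39/7, -17/7]

Apply the ratio test: |a_{n+1}| / |a_n| = [(n² + 6n + 2)/((n+1)² + 6(n+1) + 2)] · 7/11, which tends to 7/11 as n → ∞.
The series converges when 7/11 · |w + 4| < 1, giving R = 11/7.
When w = -17/7, absolute convergence follows by limit comparison with Σ 1/n².
When w = -39/7, absolute convergence follows by limit comparison with Σ 1/n².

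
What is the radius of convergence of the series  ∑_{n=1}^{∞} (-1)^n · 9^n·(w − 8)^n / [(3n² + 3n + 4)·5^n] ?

R = 5/9

By the ratio test, |a_{n+1}/a_n| = [(3n² + 3n + 4)/(3(n+1)² + 3(n+1) + 4)] · 9/5 → 9/5.
Convergence for |w − 8| · 9/5 < 1, i.e. |w − 8| < 5/9. So R = 5/9.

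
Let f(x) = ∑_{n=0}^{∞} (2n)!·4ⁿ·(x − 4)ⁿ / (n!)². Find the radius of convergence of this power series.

Apply the ratio test: |a_{n+1}| / |a_n| = (2n+1)·(2n+2)/(n+1)² · 4, which tends to 16 as n → ∞.
Convergence for |x − 4| · 16 < 1, i.e. |x − 4| < 1/16. So R = 1/16.

R = 1/16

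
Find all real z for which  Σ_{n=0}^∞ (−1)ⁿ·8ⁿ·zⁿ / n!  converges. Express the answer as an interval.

Ratio test: |a_{n+1}/a_n| = 8 · 1/(n+1) → 0 as n → ∞.
The ratio tends to 0 regardless of z, hence R = ∞.

(−∞, ∞)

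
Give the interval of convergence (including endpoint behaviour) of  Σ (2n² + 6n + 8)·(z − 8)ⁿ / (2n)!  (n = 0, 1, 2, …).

Ratio test: |a_{n+1}/a_n| = (2(n+1)² + 6(n+1) + 8)/(2n² + 6n + 8) · 1/[(2n+1)·(2n+2)] → 0 as n → ∞.
The limit is 0, so the series converges for all z; R = ∞.

(−∞, ∞)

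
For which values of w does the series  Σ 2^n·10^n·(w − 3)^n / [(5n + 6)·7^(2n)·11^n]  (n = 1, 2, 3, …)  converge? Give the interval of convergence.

The ratio of consecutive coefficients is [(5n + 6)/(5(n+1) + 6)] · 2·10/(49·11) → 20/539.
The series converges when 20/539 · |w − 3| < 1, giving R = 539/20.
When w = 599/20, comparison with the harmonic series Σ 1/n shows the series diverges.
Endpoint w = -479/20: convergence follows from the alternating series test (terms decrease monotonically to 0).

[-479/20, 599/20)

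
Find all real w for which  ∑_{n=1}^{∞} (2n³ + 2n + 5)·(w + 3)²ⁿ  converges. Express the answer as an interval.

By the ratio test, |a_{n+1}/a_n| = (2(n+1)³ + 2(n+1) + 5)/(2n³ + 2n + 5) → 1.
Successive powers of (w + 3) differ by 2, so the series converges when |w + 3|² · 1 < 1, i.e. |w + 3| < √(1) = 1. So R = 1.
When w = -2, the n-th term does not approach 0; divergence by the term test.
Check w = -4: the terms do not tend to 0, so the series diverges.

(-4, -2)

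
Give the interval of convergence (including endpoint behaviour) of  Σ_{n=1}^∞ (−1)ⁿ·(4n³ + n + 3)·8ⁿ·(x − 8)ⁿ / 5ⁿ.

Ratio test: |a_{n+1}/a_n| = [(4(n+1)³ + (n+1) + 3)/(4n³ + n + 3)] · 8/5 → 8/5 as n → ∞.
Hence the series converges for |x − 8| < 1/(8/5) = 5/8, so the radius of convergence is 5/8.
At x = 69/8: the n-th term does not approach 0; divergence by the term test.
At x = 59/8: the n-th term does not approach 0; divergence by the term test.

(59/8, 69/8)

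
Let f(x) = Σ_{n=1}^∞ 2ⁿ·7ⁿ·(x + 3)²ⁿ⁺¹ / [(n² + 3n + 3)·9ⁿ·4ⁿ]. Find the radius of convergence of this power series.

Apply the ratio test: |a_{n+1}| / |a_n| = [(n² + 3n + 3)/((n+1)² + 3(n+1) + 3)] · 2·7/(9·4), which tends to 7/18 as n → ∞.
Writing y = (x + 3)², the series in y has radius 18/7, so |x + 3| < √(18/7) and R = 3√14/7.

R = 3√14/7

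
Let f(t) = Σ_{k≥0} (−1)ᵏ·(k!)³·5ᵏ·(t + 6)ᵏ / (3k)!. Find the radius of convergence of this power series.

Apply the ratio test: |a_{k+1}| / |a_k| = (k+1)³/[(3k+1)·(3k+2)·(3k+3)] · 5, which tends to 5/27 as k → ∞.
Hence the series converges for |t + 6| < 1/(5/27) = 27/5, so the radius of convergence is 27/5.

R = 27/5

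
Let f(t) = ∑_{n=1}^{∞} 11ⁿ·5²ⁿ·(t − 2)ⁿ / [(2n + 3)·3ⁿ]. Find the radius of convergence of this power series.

The ratio of consecutive coefficients is [(2n + 3)/(2(n+1) + 3)] · 11·25/3 → 275/3.
The series converges when 275/3 · |t − 2| < 1, giving R = 3/275.

R = 3/275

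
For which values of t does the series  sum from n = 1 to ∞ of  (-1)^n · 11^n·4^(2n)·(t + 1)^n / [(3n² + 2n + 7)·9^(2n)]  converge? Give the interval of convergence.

Apply the ratio test: |a_{n+1}| / |a_n| = [(3n² + 2n + 7)/(3(n+1)² + 2(n+1) + 7)] · 11·16/81, which tends to 176/81 as n → ∞.
Convergence for |t + 1| · 176/81 < 1, i.e. |t + 1| < 81/176. So R = 81/176.
Check t = -95/176: the series is dominated by a constant times Σ 1/n², which converges (p = 2 > 1).
When t = -257/176, the series is dominated by a constant times Σ 1/n², which converges (p = 2 > 1).

[-257/176, -95/176]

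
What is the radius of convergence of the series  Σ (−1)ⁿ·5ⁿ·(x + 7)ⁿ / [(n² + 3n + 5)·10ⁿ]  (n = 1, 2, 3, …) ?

R = 2

The ratio of consecutive coefficients is [(n² + 3n + 5)/((n+1)² + 3(n+1) + 5)] · 5/10 → 1/2.
Convergence for |x + 7| · 1/2 < 1, i.e. |x + 7| < 2. So R = 2.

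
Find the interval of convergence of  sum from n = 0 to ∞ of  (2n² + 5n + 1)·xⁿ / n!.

Ratio test: |a_{n+1}/a_n| = (2(n+1)² + 5(n+1) + 1)/(2n² + 5n + 1) · 1/(n+1) → 0 as n → ∞.
Since the limit is 0 < 1 for every x, the series converges on all of ℝ and R = ∞.

(−∞, ∞)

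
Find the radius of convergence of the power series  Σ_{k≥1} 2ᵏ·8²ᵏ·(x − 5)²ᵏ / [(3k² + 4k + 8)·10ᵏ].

By the ratio test, |a_{k+1}/a_k| = [(3k² + 4k + 8)/(3(k+1)² + 4(k+1) + 8)] · 2·64/10 → 64/5.
Successive powers of (x − 5) differ by 2, so the series converges when |x − 5|² · 64/5 < 1, i.e. |x − 5| < √(5/64). So R = √5/8.

R = √5/8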